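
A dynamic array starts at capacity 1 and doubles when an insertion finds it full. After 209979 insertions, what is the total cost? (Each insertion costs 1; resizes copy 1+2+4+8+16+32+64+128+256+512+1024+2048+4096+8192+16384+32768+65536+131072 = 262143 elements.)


Insertion cost: 209979 (one per element)
Resizes occur just before inserting elements 2, 3, 5, 9, ...
Elements copied at each resize: 1 + 2 + 4 + 8 + 16 + 32 + 64 + 128 + 256 + 512 + 1024 + 2048 + 4096 + 8192 + 16384 + 32768 + 65536 + 131072
Sum of copies = 262143 (geometric series: 2^k - 1)
Total = 209979 + 262143 = 472122


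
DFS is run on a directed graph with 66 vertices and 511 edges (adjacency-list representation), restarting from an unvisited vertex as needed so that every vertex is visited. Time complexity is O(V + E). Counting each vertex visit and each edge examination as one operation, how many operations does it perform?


A full DFS traversal processes each vertex exactly once (push/pop on stack).
Each directed edge is examined once.
V = 66, E = 511
V + E = 577


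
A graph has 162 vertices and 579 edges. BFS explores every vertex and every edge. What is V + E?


A full BFS traversal dequeues each vertex once and examines each edge once.
Vertex visits: 162
Edge visits: 579
V + E = 162 + 579 = 741


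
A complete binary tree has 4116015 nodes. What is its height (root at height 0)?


In a complete binary tree, level k holds nodes 2^k .. 2^(k+1)-1 (1-indexed).
Height = floor(log2(n)) = floor(log2(4116015)) = 21
Check: 2^21 = 2097152 <= 4116015 < 4194304 = 2^22


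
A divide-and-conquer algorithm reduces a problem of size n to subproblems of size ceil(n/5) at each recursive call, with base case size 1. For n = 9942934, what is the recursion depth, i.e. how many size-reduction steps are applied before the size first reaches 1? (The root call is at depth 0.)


Each step divides the size by 5 (rounding up); after k steps the size is ceil(n/5^k), which equals 1 exactly when 5^k >= n.
So the depth is the smallest k with 5^k >= 9942934, i.e. ceil(log_5(9942934)).
5^10 = 9765625 < 9942934 <= 48828125 = 5^11
Recursion depth = 11


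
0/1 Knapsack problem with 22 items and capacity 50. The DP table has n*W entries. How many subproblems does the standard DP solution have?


The DP table is indexed by (item, capacity).
Rows: 22 items
Columns: 50 capacity values (1 to W)
Total subproblems = 22 * 50 = 1100


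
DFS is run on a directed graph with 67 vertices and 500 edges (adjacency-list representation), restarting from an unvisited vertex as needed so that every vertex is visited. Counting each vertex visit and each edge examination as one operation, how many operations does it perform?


A full DFS traversal processes each vertex exactly once (push/pop on stack).
Each directed edge is examined once.
V = 67, E = 500
V + E = 567


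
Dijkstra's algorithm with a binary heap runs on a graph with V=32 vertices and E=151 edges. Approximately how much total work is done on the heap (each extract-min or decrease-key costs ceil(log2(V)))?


Dijkstra with a binary heap: each vertex is extracted once, each edge may relax once.
Each heap operation costs O(log V).
V + E = 32 + 151 = 183
ceil(log2(32)) = 5 (since 2^4 = 16 < 32 <= 32 = 2^5)
Total heap work = (V+E) * ceil(log2(V)) = 183 * 5 = 915


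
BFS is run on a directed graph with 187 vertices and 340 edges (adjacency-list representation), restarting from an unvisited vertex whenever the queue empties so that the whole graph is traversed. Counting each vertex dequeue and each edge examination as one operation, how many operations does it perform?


A full BFS traversal dequeues each vertex exactly once and examines each directed edge exactly once.
V = 187 (vertex processing cost)
E = 340 (edge examination cost)
Total operations proportional to V + E = 187 + 340 = 527


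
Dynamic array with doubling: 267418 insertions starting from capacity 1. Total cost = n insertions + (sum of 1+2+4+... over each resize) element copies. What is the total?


n = 267418
Insertion costs: 267418
Resizes copy 1, 2, 4, ... up to the largest power of 2 that is <= n-1 = 267417, i.e. 262144.
Copy costs = 1 + 2 + 4 + 8 + 16 + 32 + 64 + 128 + 256 + 512 + 1024 + 2048 + 4096 + 8192 + 16384 + 32768 + 65536 + 131072 + 262144 = 524287
Total = 267418 + 524287 = 791705


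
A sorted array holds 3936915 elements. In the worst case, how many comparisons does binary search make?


Halving sequence: 3936915 -> 1968457 -> 984228 -> 492114 -> 246057 -> 123028 -> 61514 -> 30757 -> 15378 -> 7689 -> 3844 -> 1922 -> 961 -> 480 -> 240 -> 120 -> 60 -> 30 -> 15 -> 7 -> 3 -> 1
Number of halvings = 21
Max comparisons = 21 + 1 = 22


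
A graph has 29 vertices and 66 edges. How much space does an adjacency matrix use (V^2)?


Adjacency matrix: V x V grid of entries
Space = V^2 = 29^2 = 29 * 29 = 841


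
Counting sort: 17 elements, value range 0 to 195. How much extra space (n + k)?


n = 17 (output array)
k = 196 (count array for 196 distinct values)
Extra space = 17 + 196 = 213


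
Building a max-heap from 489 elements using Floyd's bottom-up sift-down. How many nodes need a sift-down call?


In a heap of 489 elements (0-indexed array):
  Last element index: 488
  Parent of last element: floor((488 - 1) / 2) = 243
  Internal nodes: indices 0 to 243
  Count = floor(489/2) = 244


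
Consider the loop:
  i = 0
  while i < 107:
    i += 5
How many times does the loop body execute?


Starting at i = 0, each iteration adds 5.
Iterations until i >= 107:
  Iteration 1: i = 0 -> i = 5
  Iteration 2: i = 5 -> i = 10
  Iteration 3: i = 10 -> i = 15
  Iteration 4: i = 15 -> i = 20
  Iteration 5: i = 20 -> i = 25
  Iteration 6: i = 25 -> i = 30
  Iteration 7: i = 30 -> i = 35
  Iteration 8: i = 35 -> i = 40
  ... continuing ...
Total iterations = ceil(107/5) = 22


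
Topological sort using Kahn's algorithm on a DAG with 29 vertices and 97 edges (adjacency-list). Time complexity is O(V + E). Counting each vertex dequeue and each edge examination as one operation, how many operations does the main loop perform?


Kahn's algorithm:
  1. Compute in-degrees: O(V + E)
  2. Process queue: each vertex dequeued once (O(V))
     each edge examined once (O(E))
Total = V + E = 29 + 97 = 126


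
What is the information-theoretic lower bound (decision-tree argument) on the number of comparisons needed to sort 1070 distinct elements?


A binary decision tree of height h has at most 2^h leaves and needs at least n! of them, so h >= ceil(log2(n!)).
1070! is far too large to multiply out, so use Stirling's series:
  ln(n!) ~ n ln n - n + (1/2) ln(2 pi n) + 1/(12n)  (error below 1/(360 n^3), negligible here)
  ln(1070) = 6.9754139
  n ln n = 1070 * 6.9754139 = 7463.6929
  (1/2) ln(2 pi * 1070) = (1/2) ln(6723.0083) = 4.4066
  1/(12*1070) = 0.0001
  ln(1070!) ~ 7463.6929 - 1070 + 4.4066 + 0.0001 = 6398.0996
Convert to base 2: log2(1070!) = 6398.0996 / ln 2 = 6398.0996 / 0.69314718 = 9230.5066
ceil(9230.5066) = 9231


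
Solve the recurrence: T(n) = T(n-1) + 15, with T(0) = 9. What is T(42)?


Unrolling the recurrence:
T(42) = T(41) + 15
       = T(40) + 15 + 15
       = T(39) + 15*3
       ...
       = T(0) + 15*42
       = 9 + 630 = 639


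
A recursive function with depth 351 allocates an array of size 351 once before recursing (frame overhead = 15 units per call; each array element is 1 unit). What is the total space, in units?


Array allocation: 351 units (allocated once)
Stack frames: 351 deep * 15 per frame = 5265 units
Total = 351 + 5265 = 5616


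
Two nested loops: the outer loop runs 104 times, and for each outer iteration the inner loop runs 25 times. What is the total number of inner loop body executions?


Outer loop: 104 iterations
Inner loop: 25 iterations per outer iteration
Total = 104 * 25 = 2600


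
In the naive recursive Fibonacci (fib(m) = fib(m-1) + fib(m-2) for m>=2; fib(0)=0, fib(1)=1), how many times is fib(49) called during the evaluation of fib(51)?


Let N(m) = number of times fib(m) is called while evaluating fib(51).
N(51) = 1 (the initial call).
N(50) = 1 (only fib(51) calls it).
For 1 <= m <= 49: fib(m) is called by fib(m+1) and fib(m+2), so
  N(m) = N(m+1) + N(m+2).
fib(0) is called only by fib(2), so N(0) = N(2).
Walk down from m=51:
  N(51)=1, N(50)=1, N(49)=2
N(49) = 2


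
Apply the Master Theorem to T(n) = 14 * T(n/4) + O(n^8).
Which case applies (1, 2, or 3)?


The Master Theorem: T(n) = a*T(n/b) + O(n^c)
  a = 14, b = 4, c = 8
log_b(a) = log_4(14) ~ 1.904
Compare b^c with a: 4^8 = 65536 > 14, so c > log_b(a).
Since c > log_b(a), Case 3 applies.
T(n) = O(n^8)
Master Theorem case = 3


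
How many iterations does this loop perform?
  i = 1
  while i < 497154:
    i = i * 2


The loop variable doubles each iteration:
i = 1 -> 2 -> 4 -> 8 -> 16 -> 32 -> 64 -> 128 -> 256 -> 512 -> 1024 -> 2048 -> 4096 -> 8192 -> 16384 -> 32768 -> 65536 -> 131072 -> 262144 -> 524288 (stop, 524288 >= 497154)
Number of doublings = ceil(log2(497154)) = 19


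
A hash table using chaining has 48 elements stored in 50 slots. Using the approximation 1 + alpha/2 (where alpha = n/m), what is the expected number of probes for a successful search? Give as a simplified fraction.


Load factor alpha = n/m = 48/50
Expected probes = 1 + alpha/2 = 1 + 48/(2*50)
= 1 + 48/100
= 100/100 + 48/100
= 148/100
Simplify: 37/25


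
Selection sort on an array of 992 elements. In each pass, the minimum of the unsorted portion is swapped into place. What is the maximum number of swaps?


Selection sort performs one swap per pass:
  Pass 1: find min in positions 0 to 991, swap with position 0
  Pass 2: find min in positions 1 to 991, swap with position 1
  Pass 3: find min in positions 2 to 991, swap with position 2
  Pass 4: find min in positions 3 to 991, swap with position 3
  Pass 5: find min in positions 4 to 991, swap with position 4
  ... (986 more passes)
Total passes (and swaps) = n - 1 = 992 - 1 = 991


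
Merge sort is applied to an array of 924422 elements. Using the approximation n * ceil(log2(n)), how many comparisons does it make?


Merge sort divides the array into halves recursively.
Number of levels = ceil(log2(924422)) = 20
At each level, approximately n = 924422 comparisons are needed for merging.
Total comparisons ~ n * ceil(log2(n)) = 924422 * 20 = 18488440


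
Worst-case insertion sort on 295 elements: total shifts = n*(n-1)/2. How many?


Sum of shifts = 1 + 2 + 3 + ... + 294
= 295 * 294 / 2
= 86730 / 2
= 43365


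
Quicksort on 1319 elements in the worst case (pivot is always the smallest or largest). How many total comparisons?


In the worst case, each partition step picks the worst pivot:
  Partition 1: 1318 comparisons (n-1 elements to compare)
  Partition 2: 1317 comparisons
  Partition 3: 1316 comparisons
  Partition 4: 1315 comparisons
  Partition 5: 1314 comparisons
  ...
  Last partition: 0 comparisons
Total = (n-1) + (n-2) + ... + 1 + 0 = n*(n-1)/2
= 1319*1318/2 = 869221


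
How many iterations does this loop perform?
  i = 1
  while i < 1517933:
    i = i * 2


The loop variable doubles each iteration:
i = 1 -> 2 -> 4 -> 8 -> 16 -> 32 -> 64 -> 128 -> 256 -> 512 -> 1024 -> 2048 -> 4096 -> 8192 -> 16384 -> 32768 -> 65536 -> 131072 -> 262144 -> 524288 -> 1048576 -> 2097152 (stop, 2097152 >= 1517933)
Number of doublings = ceil(log2(1517933)) = 21


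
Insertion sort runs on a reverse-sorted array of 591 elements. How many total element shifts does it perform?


Sum of shifts = 1 + 2 + 3 + ... + 590
= 591 * 590 / 2
= 348690 / 2
= 174345


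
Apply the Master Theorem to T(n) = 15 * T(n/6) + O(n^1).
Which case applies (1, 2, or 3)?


The Master Theorem: T(n) = a*T(n/b) + O(n^c)
  a = 15, b = 6, c = 1
log_b(a) = log_6(15) ~ 1.511
Compare b^c with a: 6^1 = 6 < 15, so c < log_b(a).
Since c < log_b(a), Case 1 applies.
T(n) = O(n^(log_6 15)) ~ O(n^1.511)
Master Theorem case = 1


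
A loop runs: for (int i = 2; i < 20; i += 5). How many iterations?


Loop starts at i = 2, increments by 5, stops when i >= 20.
Number of iterations = ceil((20 - 2) / 5)
= ceil(18 / 5)
= 4


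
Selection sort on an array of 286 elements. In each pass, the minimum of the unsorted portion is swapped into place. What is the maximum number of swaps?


Selection sort performs one swap per pass:
  Pass 1: find min in positions 0 to 285, swap with position 0
  Pass 2: find min in positions 1 to 285, swap with position 1
  Pass 3: find min in positions 2 to 285, swap with position 2
  Pass 4: find min in positions 3 to 285, swap with position 3
  Pass 5: find min in positions 4 to 285, swap with position 4
  ... (280 more passes)
Total passes (and swaps) = n - 1 = 286 - 1 = 285


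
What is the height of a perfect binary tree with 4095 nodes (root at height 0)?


A perfect binary tree with 4095 nodes:
  4095 = 2^12 - 1
  Levels: 0, 1, ..., 11
  Height = 11


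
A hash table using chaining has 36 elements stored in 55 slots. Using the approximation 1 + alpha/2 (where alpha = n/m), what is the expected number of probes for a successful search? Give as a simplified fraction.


Load factor alpha = n/m = 36/55
Expected probes = 1 + alpha/2 = 1 + 36/(2*55)
= 1 + 36/110
= 110/110 + 36/110
= 146/110
Simplify: 73/55


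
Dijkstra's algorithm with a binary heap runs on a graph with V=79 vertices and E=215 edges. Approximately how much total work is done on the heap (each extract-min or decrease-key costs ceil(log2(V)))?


Dijkstra with a binary heap: each vertex is extracted once, each edge may relax once.
Each heap operation costs O(log V).
V + E = 79 + 215 = 294
ceil(log2(79)) = 7 (since 2^6 = 64 < 79 <= 128 = 2^7)
Total heap work = (V+E) * ceil(log2(V)) = 294 * 7 = 2058


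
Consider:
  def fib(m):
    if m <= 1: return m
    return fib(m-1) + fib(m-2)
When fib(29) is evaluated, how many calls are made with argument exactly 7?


Let N(m) = number of times fib(m) is called while evaluating fib(29).
N(29) = 1 (the initial call).
N(28) = 1 (only fib(29) calls it).
For 1 <= m <= 27: fib(m) is called by fib(m+1) and fib(m+2), so
  N(m) = N(m+1) + N(m+2).
fib(0) is called only by fib(2), so N(0) = N(2).
Walk down from m=29:
  N(29)=1, N(28)=1, N(27)=2, N(26)=3, N(25)=5, N(24)=8, N(23)=13, N(22)=21, N(21)=34, N(20)=55, N(19)=89, N(18)=144, N(17)=233, N(16)=377, N(15)=610, N(14)=987, N(13)=1597, N(12)=2584, N(11)=4181, N(10)=6765, N(9)=10946, N(8)=17711, N(7)=28657
N(7) = 28657


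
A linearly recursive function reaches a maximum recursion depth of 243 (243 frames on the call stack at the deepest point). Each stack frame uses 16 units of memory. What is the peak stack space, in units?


Maximum recursion depth = 243 frames
Memory per frame = 16 units
Total stack space = depth * frame_size
= 243 * 16 = 3888


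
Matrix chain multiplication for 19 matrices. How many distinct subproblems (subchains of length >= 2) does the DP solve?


Subproblems are indexed by (i, j) where i < j.
Number of such pairs = n*(n-1)/2
= 19 * 18 / 2
= 171


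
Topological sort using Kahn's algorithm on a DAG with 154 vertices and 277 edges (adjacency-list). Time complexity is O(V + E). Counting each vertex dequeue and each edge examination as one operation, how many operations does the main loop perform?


Kahn's algorithm:
  1. Compute in-degrees: O(V + E)
  2. Process queue: each vertex dequeued once (O(V))
     each edge examined once (O(E))
Total = V + E = 154 + 277 = 431


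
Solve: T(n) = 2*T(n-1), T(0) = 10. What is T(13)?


Unrolling:
T(13) = 2*T(12) = 2^2*T(11) = ... = 2^13*T(0)
= 2^13 * 10
= 8192 * 10 = 81920


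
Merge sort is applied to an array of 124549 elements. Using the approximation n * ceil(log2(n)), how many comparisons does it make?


Merge sort divides the array into halves recursively.
Number of levels = ceil(log2(124549)) = 17
At each level, approximately n = 124549 comparisons are needed for merging.
Total comparisons ~ n * ceil(log2(n)) = 124549 * 17 = 2117333


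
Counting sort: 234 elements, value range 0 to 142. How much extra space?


n = 234 (output array)
k = 143 (count array for 143 distinct values)
Extra space = 234 + 143 = 377


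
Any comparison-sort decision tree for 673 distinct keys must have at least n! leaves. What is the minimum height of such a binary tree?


A binary decision tree of height h has at most 2^h leaves and needs at least n! of them, so h >= ceil(log2(n!)).
673! is far too large to multiply out, so use Stirling's series:
  ln(n!) ~ n ln n - n + (1/2) ln(2 pi n) + 1/(12n)  (error below 1/(360 n^3), negligible here)
  ln(673) = 6.5117453
  n ln n = 673 * 6.5117453 = 4382.4046
  (1/2) ln(2 pi * 673) = (1/2) ln(4228.5837) = 4.1748
  1/(12*673) = 0.0001
  ln(673!) ~ 4382.4046 - 673 + 4.1748 + 0.0001 = 3713.5795
Convert to base 2: log2(673!) = 3713.5795 / ln 2 = 3713.5795 / 0.69314718 = 5357.5627
ceil(5357.5627) = 5358


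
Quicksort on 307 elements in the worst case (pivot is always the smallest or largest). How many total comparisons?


In the worst case, each partition step picks the worst pivot:
  Partition 1: 306 comparisons (n-1 elements to compare)
  Partition 2: 305 comparisons
  Partition 3: 304 comparisons
  Partition 4: 303 comparisons
  Partition 5: 302 comparisons
  ...
  Last partition: 0 comparisons
Total = (n-1) + (n-2) + ... + 1 + 0 = n*(n-1)/2
= 307*306/2 = 46971


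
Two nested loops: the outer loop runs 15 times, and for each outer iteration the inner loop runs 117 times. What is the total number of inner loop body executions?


Outer loop: 15 iterations
Inner loop: 117 iterations per outer iteration
Total = 15 * 117 = 1755


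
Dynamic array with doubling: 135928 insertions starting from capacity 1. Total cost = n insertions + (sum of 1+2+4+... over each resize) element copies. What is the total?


n = 135928
Insertion costs: 135928
Resizes copy 1, 2, 4, ... up to the largest power of 2 that is <= n-1 = 135927, i.e. 131072.
Copy costs = 1 + 2 + 4 + 8 + 16 + 32 + 64 + 128 + 256 + 512 + 1024 + 2048 + 4096 + 8192 + 16384 + 32768 + 65536 + 131072 = 262143
Total = 135928 + 262143 = 398071


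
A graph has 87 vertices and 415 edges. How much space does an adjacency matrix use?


Adjacency matrix: V x V grid of entries
Space = V^2 = 87^2 = 87 * 87 = 7569


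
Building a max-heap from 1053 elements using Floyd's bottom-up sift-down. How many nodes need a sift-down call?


In a heap of 1053 elements (0-indexed array):
  Last element index: 1052
  Parent of last element: floor((1052 - 1) / 2) = 525
  Internal nodes: indices 0 to 525
  Count = floor(1053/2) = 526


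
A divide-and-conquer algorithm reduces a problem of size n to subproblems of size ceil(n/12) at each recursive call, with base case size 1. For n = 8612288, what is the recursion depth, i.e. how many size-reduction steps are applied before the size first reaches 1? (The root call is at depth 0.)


Each step divides the size by 12 (rounding up); after k steps the size is ceil(n/12^k), which equals 1 exactly when 12^k >= n.
So the depth is the smallest k with 12^k >= 8612288, i.e. ceil(log_12(8612288)).
12^6 = 2985984 < 8612288 <= 35831808 = 12^7
Recursion depth = 7


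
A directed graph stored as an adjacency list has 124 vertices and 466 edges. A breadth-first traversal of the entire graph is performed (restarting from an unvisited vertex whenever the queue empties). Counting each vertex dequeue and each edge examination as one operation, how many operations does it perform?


A full BFS traversal dequeues each vertex once and examines each edge once.
Vertex visits: 124
Edge visits: 466
V + E = 124 + 466 = 590


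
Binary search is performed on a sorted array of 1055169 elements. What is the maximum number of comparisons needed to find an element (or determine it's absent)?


Binary search halves the search space each comparison:
  Step 1: search space = 1055169 -> 527584
  Step 2: search space = 527584 -> 263792
  Step 3: search space = 263792 -> 131896
  Step 4: search space = 131896 -> 65948
  Step 5: search space = 65948 -> 32974
  Step 6: search space = 32974 -> 16487
  Step 7: search space = 16487 -> 8243
  Step 8: search space = 8243 -> 4121
  Step 9: search space = 4121 -> 2060
  Step 10: search space = 2060 -> 1030
  Step 11: search space = 1030 -> 515
  Step 12: search space = 515 -> 257
  Step 13: search space = 257 -> 128
  Step 14: search space = 128 -> 64
  Step 15: search space = 64 -> 32
  Step 16: search space = 32 -> 16
  Step 17: search space = 16 -> 8
  Step 18: search space = 8 -> 4
  Step 19: search space = 4 -> 2
  Step 20: search space = 2 -> 1
  Step 21: search space = 1 (final check)
Maximum comparisons = floor(log2(1055169)) + 1 = 20 + 1 = 21


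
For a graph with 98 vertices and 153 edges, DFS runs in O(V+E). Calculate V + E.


A full DFS traversal visits each vertex once and examines each edge once.
V = 98
E = 153
Sum = 98 + 153 = 251


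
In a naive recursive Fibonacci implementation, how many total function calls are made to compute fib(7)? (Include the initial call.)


Let C(m) = total calls to evaluate fib(m). Then C(0)=C(1)=1, and
C(m) = 1 + C(m-1) + C(m-2) for m >= 2.
Build the table (each entry = 1 + previous two):
  C(0) = 1
  C(1) = 1
  C(2) = 1 + 1 + 1 = 3
  C(3) = 1 + 3 + 1 = 5
  C(4) = 1 + 5 + 3 = 9
  C(5) = 1 + 9 + 5 = 15
  C(6) = 1 + 15 + 9 = 25
  C(7) = 1 + 25 + 15 = 41
Total calls for fib(7) = 41


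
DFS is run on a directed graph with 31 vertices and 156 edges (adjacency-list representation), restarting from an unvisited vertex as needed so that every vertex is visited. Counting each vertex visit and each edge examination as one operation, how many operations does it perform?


A full DFS traversal processes each vertex exactly once (push/pop on stack).
Each directed edge is examined once.
V = 31, E = 156
V + E = 187


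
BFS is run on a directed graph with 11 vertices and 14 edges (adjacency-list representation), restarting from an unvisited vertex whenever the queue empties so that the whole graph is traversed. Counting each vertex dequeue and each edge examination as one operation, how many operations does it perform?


A full BFS traversal dequeues each vertex exactly once and examines each directed edge exactly once.
V = 11 (vertex processing cost)
E = 14 (edge examination cost)
Total operations proportional to V + E = 11 + 14 = 25


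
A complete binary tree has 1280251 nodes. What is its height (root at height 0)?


In a complete binary tree, level k holds nodes 2^k .. 2^(k+1)-1 (1-indexed).
Height = floor(log2(n)) = floor(log2(1280251)) = 20
Check: 2^20 = 1048576 <= 1280251 < 2097152 = 2^21


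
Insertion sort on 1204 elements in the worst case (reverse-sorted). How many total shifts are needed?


In the worst case (reverse-sorted), each element shifts past all previous:
  Element 1: 1 shifts
  Element 2: 2 shifts
  Element 3: 3 shifts
  Element 4: 4 shifts
  Element 5: 5 shifts
  ...
  Element 1203: 1203 shifts
Total = 1 + 2 + ... + 1203
= 1204*(1204-1)/2 = 724206


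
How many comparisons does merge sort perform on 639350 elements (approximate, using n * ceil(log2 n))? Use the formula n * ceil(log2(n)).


Recursion depth: ceil(log2(639350)) = 20
Each recursion level merges n = 639350 elements
Total = 639350 * 20 = 12787000


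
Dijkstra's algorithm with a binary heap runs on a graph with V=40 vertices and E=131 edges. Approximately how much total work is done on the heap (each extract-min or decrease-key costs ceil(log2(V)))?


Dijkstra with a binary heap: each vertex is extracted once, each edge may relax once.
Each heap operation costs O(log V).
V + E = 40 + 131 = 171
ceil(log2(40)) = 6 (since 2^5 = 32 < 40 <= 64 = 2^6)
Total heap work = (V+E) * ceil(log2(V)) = 171 * 6 = 1026


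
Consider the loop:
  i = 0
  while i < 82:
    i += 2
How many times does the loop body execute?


Starting at i = 0, each iteration adds 2.
Iterations until i >= 82:
  Iteration 1: i = 0 -> i = 2
  Iteration 2: i = 2 -> i = 4
  Iteration 3: i = 4 -> i = 6
  Iteration 4: i = 6 -> i = 8
  Iteration 5: i = 8 -> i = 10
  Iteration 6: i = 10 -> i = 12
  Iteration 7: i = 12 -> i = 14
  Iteration 8: i = 14 -> i = 16
  ... continuing ...
Total iterations = ceil(82/2) = 41


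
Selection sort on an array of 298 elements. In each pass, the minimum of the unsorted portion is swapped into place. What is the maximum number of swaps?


Selection sort performs one swap per pass:
  Pass 1: find min in positions 0 to 297, swap with position 0
  Pass 2: find min in positions 1 to 297, swap with position 1
  Pass 3: find min in positions 2 to 297, swap with position 2
  Pass 4: find min in positions 3 to 297, swap with position 3
  Pass 5: find min in positions 4 to 297, swap with position 4
  ... (292 more passes)
Total passes (and swaps) = n - 1 = 298 - 1 = 297


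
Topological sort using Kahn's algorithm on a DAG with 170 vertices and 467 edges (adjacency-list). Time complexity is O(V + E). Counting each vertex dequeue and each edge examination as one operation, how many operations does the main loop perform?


Kahn's algorithm:
  1. Compute in-degrees: O(V + E)
  2. Process queue: each vertex dequeued once (O(V))
     each edge examined once (O(E))
Total = V + E = 170 + 467 = 637


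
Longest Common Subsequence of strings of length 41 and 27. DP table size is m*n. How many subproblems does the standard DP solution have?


DP table indexed by positions in both strings.
First string: 41 positions
Second string: 27 positions
Total = 41 * 27 = 1107


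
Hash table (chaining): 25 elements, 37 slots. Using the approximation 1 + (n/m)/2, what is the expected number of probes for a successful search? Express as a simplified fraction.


Computing expected probes:
alpha = 25/37
= 1 + alpha/2
= 1 + 25/(2*37)
= (2*37 + 25) / (2*37)
= 99/74


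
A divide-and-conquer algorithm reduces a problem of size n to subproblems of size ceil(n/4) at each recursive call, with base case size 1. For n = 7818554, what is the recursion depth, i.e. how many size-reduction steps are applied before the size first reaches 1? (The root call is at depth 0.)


Each step divides the size by 4 (rounding up); after k steps the size is ceil(n/4^k), which equals 1 exactly when 4^k >= n.
So the depth is the smallest k with 4^k >= 7818554, i.e. ceil(log_4(7818554)).
4^11 = 4194304 < 7818554 <= 16777216 = 4^12
Recursion depth = 12


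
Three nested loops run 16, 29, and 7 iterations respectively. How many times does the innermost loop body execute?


Loop 1 (outermost): 16 iterations
Loop 2 (middle): 29 iterations per outer
Loop 3 (innermost): 7 iterations per middle
Total = 16 * 29 * 7 = 3248


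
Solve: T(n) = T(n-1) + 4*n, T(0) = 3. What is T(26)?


Expanding the recurrence:
T(26) = T(25) + 4*26
       = T(24) + 4*25 + 4*26
       ...
       = T(0) + 4*(1 + 2 + ... + 26)
       = 3 + 4 * 26*27/2
       = 3 + 4 * 351
       = 3 + 1404 = 1407


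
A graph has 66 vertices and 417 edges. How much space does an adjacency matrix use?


Adjacency matrix: V x V grid of entries
Space = V^2 = 66^2 = 66 * 66 = 4356


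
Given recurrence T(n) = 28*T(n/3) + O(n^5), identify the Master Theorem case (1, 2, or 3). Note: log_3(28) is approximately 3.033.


Master Theorem parameters: a=28, b=3, c=5
log_b(a) = 3.033
Compare b^c with a: 3^5 = 243 > 28, so c > log_b(a).
Comparing c=5 vs log_b(a)=3.033:
5 > 3.033 => Case 3
Result: T(n) = O(n^5)
Master Theorem case = 3


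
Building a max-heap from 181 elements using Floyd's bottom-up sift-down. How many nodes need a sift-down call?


In a heap of 181 elements (0-indexed array):
  Last element index: 180
  Parent of last element: floor((180 - 1) / 2) = 89
  Internal nodes: indices 0 to 89
  Count = floor(181/2) = 90


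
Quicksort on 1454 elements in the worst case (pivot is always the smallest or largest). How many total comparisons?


In the worst case, each partition step picks the worst pivot:
  Partition 1: 1453 comparisons (n-1 elements to compare)
  Partition 2: 1452 comparisons
  Partition 3: 1451 comparisons
  Partition 4: 1450 comparisons
  Partition 5: 1449 comparisons
  ...
  Last partition: 0 comparisons
Total = (n-1) + (n-2) + ... + 1 + 0 = n*(n-1)/2
= 1454*1453/2 = 1056331


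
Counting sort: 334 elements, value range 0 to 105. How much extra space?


n = 334 (output array)
k = 106 (count array for 106 distinct values)
Extra space = 334 + 106 = 440


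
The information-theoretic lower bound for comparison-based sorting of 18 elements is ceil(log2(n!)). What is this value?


A binary decision tree of height h has at most 2^h leaves and needs at least n! of them, so h >= ceil(log2(n!)).
Compute 18! as a running product:
  x2 = 2, x3 = 6, x4 = 24, x5 = 120
  x6 = 720, x7 = 5040, x8 = 40320, x9 = 362880
  x10 = 3628800, x11 = 39916800, x12 = 479001600, x13 = 6227020800
  x14 = 87178291200, x15 = 1307674368000, x16 = 20922789888000, x17 = 355687428096000
  x18 = 6402373705728000
18! = 6402373705728000
Bracket between powers of 2:
  2^52 = 4503599627370496 < 6402373705728000 <= 9007199254740992 = 2^53
So ceil(log2(18!)) = 53


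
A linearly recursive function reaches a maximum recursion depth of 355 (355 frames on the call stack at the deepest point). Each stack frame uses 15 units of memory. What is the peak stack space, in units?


Maximum recursion depth = 355 frames
Memory per frame = 15 units
Total stack space = depth * frame_size
= 355 * 15 = 5325


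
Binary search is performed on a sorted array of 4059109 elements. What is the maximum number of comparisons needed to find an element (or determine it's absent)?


Binary search halves the search space each comparison:
  Step 1: search space = 4059109 -> 2029554
  Step 2: search space = 2029554 -> 1014777
  Step 3: search space = 1014777 -> 507388
  Step 4: search space = 507388 -> 253694
  Step 5: search space = 253694 -> 126847
  Step 6: search space = 126847 -> 63423
  Step 7: search space = 63423 -> 31711
  Step 8: search space = 31711 -> 15855
  Step 9: search space = 15855 -> 7927
  Step 10: search space = 7927 -> 3963
  Step 11: search space = 3963 -> 1981
  Step 12: search space = 1981 -> 990
  Step 13: search space = 990 -> 495
  Step 14: search space = 495 -> 247
  Step 15: search space = 247 -> 123
  Step 16: search space = 123 -> 61
  Step 17: search space = 61 -> 30
  Step 18: search space = 30 -> 15
  Step 19: search space = 15 -> 7
  Step 20: search space = 7 -> 3
  Step 21: search space = 3 -> 1
  Step 22: search space = 1 (final check)
Maximum comparisons = floor(log2(4059109)) + 1 = 21 + 1 = 22


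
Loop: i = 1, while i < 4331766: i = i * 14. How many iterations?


i multiplies by 14 each step:
i = 1 -> 14 -> 196 -> 2744 -> 38416 -> 537824 -> 7529536 (stop)
Iterations = ceil(log_14(4331766)) = 6


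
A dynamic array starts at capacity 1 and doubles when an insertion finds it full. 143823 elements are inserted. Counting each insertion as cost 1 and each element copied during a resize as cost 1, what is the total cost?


n = 143823
Insertion costs: 143823
Resizes copy 1, 2, 4, ... up to the largest power of 2 that is <= n-1 = 143822, i.e. 131072.
Copy costs = 1 + 2 + 4 + 8 + 16 + 32 + 64 + 128 + 256 + 512 + 1024 + 2048 + 4096 + 8192 + 16384 + 32768 + 65536 + 131072 = 262143
Total = 143823 + 262143 = 405966


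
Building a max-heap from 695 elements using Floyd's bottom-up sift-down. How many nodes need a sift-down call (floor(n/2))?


In a heap of 695 elements (0-indexed array):
  Last element index: 694
  Parent of last element: floor((694 - 1) / 2) = 346
  Internal nodes: indices 0 to 346
  Count = floor(695/2) = 347


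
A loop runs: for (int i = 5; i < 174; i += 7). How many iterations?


Loop starts at i = 5, increments by 7, stops when i >= 174.
Number of iterations = ceil((174 - 5) / 7)
= ceil(169 / 7)
= 25


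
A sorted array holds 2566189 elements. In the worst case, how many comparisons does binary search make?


Halving sequence: 2566189 -> 1283094 -> 641547 -> 320773 -> 160386 -> 80193 -> 40096 -> 20048 -> 10024 -> 5012 -> 2506 -> 1253 -> 626 -> 313 -> 156 -> 78 -> 39 -> 19 -> 9 -> 4 -> 2 -> 1
Number of halvings = 21
Max comparisons = 21 + 1 = 22


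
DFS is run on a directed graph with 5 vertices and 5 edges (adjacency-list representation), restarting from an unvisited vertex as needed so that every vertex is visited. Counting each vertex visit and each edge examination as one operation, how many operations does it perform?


A full DFS traversal processes each vertex exactly once (push/pop on stack).
Each directed edge is examined once.
V = 5, E = 5
V + E = 10


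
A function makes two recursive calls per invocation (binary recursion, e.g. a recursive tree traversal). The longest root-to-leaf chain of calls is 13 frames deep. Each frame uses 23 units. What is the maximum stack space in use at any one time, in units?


Binary recursion: the two calls run one after the other, so only one root-to-leaf chain of frames is on the stack at a time.
Maximum depth (longest chain) = 13 frames
Each frame = 23 units
Max stack space = 13 * 23 = 299


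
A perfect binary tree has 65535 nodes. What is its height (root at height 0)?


For a perfect binary tree of height h: n = 2^(h+1) - 1, so h = log2(n+1) - 1.
  n + 1 = 65536 = 2^16
  log2(65536) = 16
  height = 16 - 1 = 15


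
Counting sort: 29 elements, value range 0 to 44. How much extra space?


n = 29 (output array)
k = 45 (count array for 45 distinct values)
Extra space = 29 + 45 = 74


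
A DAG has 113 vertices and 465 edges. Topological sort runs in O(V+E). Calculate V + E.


V = 113 (vertex processing)
E = 465 (edge processing)
V + E = 113 + 465 = 578


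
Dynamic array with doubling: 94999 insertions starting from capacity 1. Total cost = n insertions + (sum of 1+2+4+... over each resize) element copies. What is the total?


n = 94999
Insertion costs: 94999
Resizes copy 1, 2, 4, ... up to the largest power of 2 that is <= n-1 = 94998, i.e. 65536.
Copy costs = 1 + 2 + 4 + 8 + 16 + 32 + 64 + 128 + 256 + 512 + 1024 + 2048 + 4096 + 8192 + 16384 + 32768 + 65536 = 131071
Total = 94999 + 131071 = 226070


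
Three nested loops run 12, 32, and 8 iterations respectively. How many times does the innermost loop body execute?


Loop 1 (outermost): 12 iterations
Loop 2 (middle): 32 iterations per outer
Loop 3 (innermost): 8 iterations per middle
Total = 12 * 32 * 8 = 3072


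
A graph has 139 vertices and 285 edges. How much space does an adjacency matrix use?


Adjacency matrix: V x V grid of entries
Space = V^2 = 139^2 = 139 * 139 = 19321


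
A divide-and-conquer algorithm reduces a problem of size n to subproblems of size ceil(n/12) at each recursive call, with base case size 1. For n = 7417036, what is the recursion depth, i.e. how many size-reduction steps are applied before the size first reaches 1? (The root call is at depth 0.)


Each step divides the size by 12 (rounding up); after k steps the size is ceil(n/12^k), which equals 1 exactly when 12^k >= n.
So the depth is the smallest k with 12^k >= 7417036, i.e. ceil(log_12(7417036)).
12^6 = 2985984 < 7417036 <= 35831808 = 12^7
Recursion depth = 7


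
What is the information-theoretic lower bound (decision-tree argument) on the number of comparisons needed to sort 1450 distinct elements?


A binary decision tree of height h has at most 2^h leaves and needs at least n! of them, so h >= ceil(log2(n!)).
1450! is far too large to multiply out, so use Stirling's series:
  ln(n!) ~ n ln n - n + (1/2) ln(2 pi n) + 1/(12n)  (error below 1/(360 n^3), negligible here)
  ln(1450) = 7.2793188
  n ln n = 1450 * 7.2793188 = 10555.0123
  (1/2) ln(2 pi * 1450) = (1/2) ln(9110.6187) = 4.5586
  1/(12*1450) = 0.0001
  ln(1450!) ~ 10555.0123 - 1450 + 4.5586 + 0.0001 = 9109.5710
Convert to base 2: log2(1450!) = 9109.5710 / ln 2 = 9109.5710 / 0.69314718 = 13142.3329
ceil(13142.3329) = 13143


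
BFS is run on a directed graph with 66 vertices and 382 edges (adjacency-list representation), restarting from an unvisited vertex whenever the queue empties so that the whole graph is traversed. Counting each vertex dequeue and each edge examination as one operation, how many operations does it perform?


A full BFS traversal dequeues each vertex exactly once and examines each directed edge exactly once.
V = 66 (vertex processing cost)
E = 382 (edge examination cost)
Total operations proportional to V + E = 66 + 382 = 448


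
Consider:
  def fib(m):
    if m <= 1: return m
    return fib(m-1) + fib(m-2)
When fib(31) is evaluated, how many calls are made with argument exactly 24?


Let N(m) = number of times fib(m) is called while evaluating fib(31).
N(31) = 1 (the initial call).
N(30) = 1 (only fib(31) calls it).
For 1 <= m <= 29: fib(m) is called by fib(m+1) and fib(m+2), so
  N(m) = N(m+1) + N(m+2).
fib(0) is called only by fib(2), so N(0) = N(2).
Walk down from m=31:
  N(31)=1, N(30)=1, N(29)=2, N(28)=3, N(27)=5, N(26)=8, N(25)=13, N(24)=21
N(24) = 21


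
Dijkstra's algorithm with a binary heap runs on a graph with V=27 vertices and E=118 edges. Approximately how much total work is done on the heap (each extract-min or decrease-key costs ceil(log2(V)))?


Dijkstra with a binary heap: each vertex is extracted once, each edge may relax once.
Each heap operation costs O(log V).
V + E = 27 + 118 = 145
ceil(log2(27)) = 5 (since 2^4 = 16 < 27 <= 32 = 2^5)
Total heap work = (V+E) * ceil(log2(V)) = 145 * 5 = 725


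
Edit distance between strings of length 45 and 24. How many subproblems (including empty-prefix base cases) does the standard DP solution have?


The table includes base cases (empty prefixes).
Rows: (m+1) = 46
Columns: (n+1) = 25
Total = 46 * 25 = 1150


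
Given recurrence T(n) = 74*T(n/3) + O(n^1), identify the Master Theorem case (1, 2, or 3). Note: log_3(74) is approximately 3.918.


Master Theorem parameters: a=74, b=3, c=1
log_b(a) = 3.918
Compare b^c with a: 3^1 = 3 < 74, so c < log_b(a).
Comparing c=1 vs log_b(a)=3.918:
1 < 3.918 => Case 1
Result: T(n) = O(n^(log_3 74)) ~ O(n^3.918)
Master Theorem case = 1


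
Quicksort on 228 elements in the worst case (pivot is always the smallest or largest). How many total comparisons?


In the worst case, each partition step picks the worst pivot:
  Partition 1: 227 comparisons (n-1 elements to compare)
  Partition 2: 226 comparisons
  Partition 3: 225 comparisons
  Partition 4: 224 comparisons
  Partition 5: 223 comparisons
  ...
  Last partition: 0 comparisons
Total = (n-1) + (n-2) + ... + 1 + 0 = n*(n-1)/2
= 228*227/2 = 25878


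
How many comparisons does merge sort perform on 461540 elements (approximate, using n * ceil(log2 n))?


Recursion depth: ceil(log2(461540)) = 19
Each recursion level merges n = 461540 elements
Total = 461540 * 19 = 8769260


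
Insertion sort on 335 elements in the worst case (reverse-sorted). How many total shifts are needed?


In the worst case (reverse-sorted), each element shifts past all previous:
  Element 1: 1 shifts
  Element 2: 2 shifts
  Element 3: 3 shifts
  Element 4: 4 shifts
  Element 5: 5 shifts
  ...
  Element 334: 334 shifts
Total = 1 + 2 + ... + 334
= 335*(335-1)/2 = 55945


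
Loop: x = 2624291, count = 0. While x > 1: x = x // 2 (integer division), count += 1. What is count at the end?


The variable x halves each step:
x = 2624291 -> 1312145 -> 656072 -> 328036 -> 164018 -> 82009 -> 41004 -> 20502 -> 10251 -> 5125 -> 2562 -> 1281 -> 640 -> 320 -> 160 -> 80 -> 40 -> 20 -> 10 -> 5 -> 2 -> 1
Number of halvings = floor(log2(2624291)) = 21


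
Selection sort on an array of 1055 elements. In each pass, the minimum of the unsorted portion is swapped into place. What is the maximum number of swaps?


Selection sort performs one swap per pass:
  Pass 1: find min in positions 0 to 1054, swap with position 0
  Pass 2: find min in positions 1 to 1054, swap with position 1
  Pass 3: find min in positions 2 to 1054, swap with position 2
  Pass 4: find min in positions 3 to 1054, swap with position 3
  Pass 5: find min in positions 4 to 1054, swap with position 4
  ... (1049 more passes)
Total passes (and swaps) = n - 1 = 1055 - 1 = 1054
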